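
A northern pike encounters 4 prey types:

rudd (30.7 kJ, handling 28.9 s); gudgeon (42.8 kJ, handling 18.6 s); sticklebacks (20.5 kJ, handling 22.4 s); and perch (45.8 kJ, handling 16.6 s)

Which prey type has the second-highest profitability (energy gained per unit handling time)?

gudgeon

In descending order of E/h:
perch: 45.8/16.6 = 2.76 kJ/s
gudgeon: 42.8/18.6 = 2.3 kJ/s
rudd: 30.7/28.9 = 1.06 kJ/s
sticklebacks: 20.5/22.4 = 0.915 kJ/s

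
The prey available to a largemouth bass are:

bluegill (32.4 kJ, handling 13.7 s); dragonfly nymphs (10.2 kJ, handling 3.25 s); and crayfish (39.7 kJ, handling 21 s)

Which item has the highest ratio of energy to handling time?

In descending order of E/h:
dragonfly nymphs: 10.2/3.25 = 3.14 kJ/s
bluegill: 32.4/13.7 = 2.36 kJ/s
crayfish: 39.7/21 = 1.89 kJ/s

dragonfly nymphs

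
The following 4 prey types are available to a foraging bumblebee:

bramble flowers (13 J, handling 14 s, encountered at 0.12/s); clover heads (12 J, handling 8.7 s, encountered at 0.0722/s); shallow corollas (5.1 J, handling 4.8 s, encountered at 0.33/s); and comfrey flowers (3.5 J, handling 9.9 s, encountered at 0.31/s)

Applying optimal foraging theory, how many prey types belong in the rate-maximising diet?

3

Profitabilities (E/h, J/s): clover heads 1.38, shallow corollas 1.06, bramble flowers 0.929, comfrey flowers 0.354. Add prey in this order while the next type's profitability exceeds the intake rate on those already taken.
Rate on top 1: 0.5321. shallow corollas: 1.06 > 0.5321 → include.
Rate on top 2: 0.7937. bramble flowers: 0.929 > 0.7937 → include.
Rate on top 3: 0.84. comfrey flowers: 0.354 < 0.84 → exclude; stop.
Optimal diet: clover heads, shallow corollas, bramble flowers — 3 of 4 types.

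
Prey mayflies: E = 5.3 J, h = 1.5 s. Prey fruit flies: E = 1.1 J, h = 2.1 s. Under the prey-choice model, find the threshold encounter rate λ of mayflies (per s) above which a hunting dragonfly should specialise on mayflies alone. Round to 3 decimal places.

At the threshold, the rate on mayflies alone equals the profitability of fruit flies: λ·5.3/(1 + λ·1.5) = 1.1/2.1 = 0.5238.
Rearranging, λ(5.3 − 0.5238×1.5) = 0.5238, so λ = 0.5238/4.514 = 0.116 per s.

0.116 per s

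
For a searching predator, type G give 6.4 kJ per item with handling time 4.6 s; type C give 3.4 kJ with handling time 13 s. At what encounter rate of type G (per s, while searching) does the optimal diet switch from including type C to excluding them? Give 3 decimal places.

0.050 per s

At the threshold, the rate on type G alone equals the profitability of type C: λ·6.4/(1 + λ·4.6) = 3.4/13 = 0.2615.
Rearranging, λ(6.4 − 0.2615×4.6) = 0.2615, so λ = 0.2615/5.197 = 0.05033 per s.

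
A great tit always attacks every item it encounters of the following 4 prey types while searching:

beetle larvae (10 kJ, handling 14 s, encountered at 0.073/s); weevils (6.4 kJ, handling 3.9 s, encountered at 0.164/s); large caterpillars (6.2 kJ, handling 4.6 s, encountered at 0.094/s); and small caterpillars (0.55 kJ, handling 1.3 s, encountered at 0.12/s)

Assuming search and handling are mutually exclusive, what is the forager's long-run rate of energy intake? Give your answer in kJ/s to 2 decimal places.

0.75 kJ/s

R = Σλ_iE_i / (1 + Σλ_ih_i)
Numerator: 0.073×10 + 0.164×6.4 + 0.094×6.2 + 0.12×0.55 = 2.428
Denominator: 1 + 0.073×14 + 0.164×3.9 + 0.094×4.6 + 0.12×1.3 = 3.25
R = 2.428/3.25 = 0.7472 kJ/s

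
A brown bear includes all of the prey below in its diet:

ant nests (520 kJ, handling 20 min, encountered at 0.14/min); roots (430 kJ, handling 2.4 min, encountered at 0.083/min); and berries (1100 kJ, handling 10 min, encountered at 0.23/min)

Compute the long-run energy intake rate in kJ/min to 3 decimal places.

R = (0.14×520 + 0.083×430 + 0.23×1100) / (1 + 0.14×20 + 0.083×2.4 + 0.23×10) = 361.5/6.299 = 57.39 kJ/min.

57.387 kJ/min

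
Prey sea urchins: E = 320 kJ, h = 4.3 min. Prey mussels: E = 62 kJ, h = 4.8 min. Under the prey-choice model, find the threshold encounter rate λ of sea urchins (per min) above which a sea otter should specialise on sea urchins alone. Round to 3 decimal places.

At the threshold, the rate on sea urchins alone equals the profitability of mussels: λ·320/(1 + λ·4.3) = 62/4.8 = 12.92.
Rearranging, λ(320 − 12.92×4.3) = 12.92, so λ = 12.92/264.5 = 0.04884 per min.

0.049 per min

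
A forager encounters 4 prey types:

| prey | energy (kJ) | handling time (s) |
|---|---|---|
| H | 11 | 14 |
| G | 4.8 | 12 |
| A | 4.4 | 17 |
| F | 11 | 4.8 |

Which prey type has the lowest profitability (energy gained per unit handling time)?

Profitability E/h (kJ/s): H = 11/14 = 0.786, G = 4.8/12 = 0.4, A = 4.4/17 = 0.259, F = 11/4.8 = 2.29.
Ranked: F > H > G > A.

A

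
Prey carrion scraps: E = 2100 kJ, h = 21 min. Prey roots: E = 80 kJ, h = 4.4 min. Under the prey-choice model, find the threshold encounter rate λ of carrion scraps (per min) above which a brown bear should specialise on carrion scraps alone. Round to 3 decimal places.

At the threshold, the rate on carrion scraps alone equals the profitability of roots: λ·2100/(1 + λ·21) = 80/4.4 = 18.18.
Rearranging, λ(2100 − 18.18×21) = 18.18, so λ = 18.18/1718 = 0.01058 per min.

0.011 per min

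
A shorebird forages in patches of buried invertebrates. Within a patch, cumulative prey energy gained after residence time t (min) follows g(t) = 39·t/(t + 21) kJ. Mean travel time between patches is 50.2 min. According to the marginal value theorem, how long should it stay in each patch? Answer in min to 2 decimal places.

32.47 min

Maximise g(t)/(T+t): set derivative to zero → g'(t)(T+t) = g(t).
g'(t) = 39·21/(t + 21)². Setting 39·21/(t+21)² = 39t/[(t+21)(50.2+t)] gives 21(50.2+t) = t(t+21), so t² = 21×50.2 = 1054.
t* = √1054 = 32.47 min.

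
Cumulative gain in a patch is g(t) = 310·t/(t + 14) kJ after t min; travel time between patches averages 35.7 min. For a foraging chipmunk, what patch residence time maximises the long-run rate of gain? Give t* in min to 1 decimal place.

Optimal t* satisfies g'(t*) = g(t*)/(T + t*).
g'(t) = 310·14/(t + 14)². Setting 310·14/(t+14)² = 310t/[(t+14)(35.7+t)] gives 14(35.7+t) = t(t+14), so t² = 14×35.7 = 499.8.
t* = √499.8 = 22.36 min.

22.4 min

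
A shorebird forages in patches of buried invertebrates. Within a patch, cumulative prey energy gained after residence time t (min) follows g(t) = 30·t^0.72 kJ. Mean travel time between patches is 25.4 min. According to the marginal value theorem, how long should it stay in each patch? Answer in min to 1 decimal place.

65.3 min

By the marginal value theorem, leave when the instantaneous gain rate g'(t) equals the habitat-wide average g(t)/(T + t).
g'(t) = 0.72·30·t^-0.28. Setting 0.72·30·t^-0.28 = 30·t^0.72/(25.4+t) gives 0.72(25.4+t) = t, so 0.28·t = 0.72×25.4.
t* = 0.72×25.4/0.28 = 65.31 min.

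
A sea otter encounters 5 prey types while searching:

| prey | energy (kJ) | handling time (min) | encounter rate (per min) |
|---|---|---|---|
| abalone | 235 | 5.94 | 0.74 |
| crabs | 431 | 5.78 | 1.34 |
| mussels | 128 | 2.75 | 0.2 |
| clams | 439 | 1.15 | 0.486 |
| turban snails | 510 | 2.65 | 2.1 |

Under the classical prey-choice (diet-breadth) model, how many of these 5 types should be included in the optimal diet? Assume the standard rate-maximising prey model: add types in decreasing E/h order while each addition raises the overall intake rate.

E/h in descending order: clams 382, turban snails 192, crabs 74.6, mussels 46.5, abalone 39.6 kJ/min. The optimal diet is the largest prefix of this list for which every included type satisfies E_i/h_i > R on the types above it.
Rate on top 1: 136.9. turban snails: 192 > 136.9 → include.
Rate on top 2: 180.3. crabs: 74.6 < 180.3 → exclude; stop.
Optimal diet: clams, turban snails — 2 of 5 types.

2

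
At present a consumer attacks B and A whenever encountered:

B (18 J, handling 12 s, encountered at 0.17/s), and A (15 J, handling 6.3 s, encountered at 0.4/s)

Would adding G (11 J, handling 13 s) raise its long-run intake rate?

No

Intake rate on the current diet: R = (0.17×18 + 0.4×15) / (1 + 0.17×12 + 0.4×6.3) = 9.06/5.56 = 1.629 J/s.
G: E/h = 11/13 = 0.8462 J/s.
0.8462 < 1.629, so adding G would lower the average — exclude it.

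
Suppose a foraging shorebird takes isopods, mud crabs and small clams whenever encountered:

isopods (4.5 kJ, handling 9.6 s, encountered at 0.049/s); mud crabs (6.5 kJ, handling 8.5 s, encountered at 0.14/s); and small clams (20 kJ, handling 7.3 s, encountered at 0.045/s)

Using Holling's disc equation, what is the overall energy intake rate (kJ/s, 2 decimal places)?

0.68 kJ/s

R = Σλ_iE_i / (1 + Σλ_ih_i)
Numerator: 0.049×4.5 + 0.14×6.5 + 0.045×20 = 2.03
Denominator: 1 + 0.049×9.6 + 0.14×8.5 + 0.045×7.3 = 2.989
R = 2.03/2.989 = 0.6793 kJ/s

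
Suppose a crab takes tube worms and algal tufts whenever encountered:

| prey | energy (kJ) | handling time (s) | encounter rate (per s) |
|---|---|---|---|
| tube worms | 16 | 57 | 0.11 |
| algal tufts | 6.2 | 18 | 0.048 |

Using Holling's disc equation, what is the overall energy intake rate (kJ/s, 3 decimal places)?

R = Σλ_iE_i / (1 + Σλ_ih_i)
Numerator: 0.11×16 + 0.048×6.2 = 2.058
Denominator: 1 + 0.11×57 + 0.048×18 = 8.134
R = 2.058/8.134 = 0.253 kJ/s

0.253 kJ/s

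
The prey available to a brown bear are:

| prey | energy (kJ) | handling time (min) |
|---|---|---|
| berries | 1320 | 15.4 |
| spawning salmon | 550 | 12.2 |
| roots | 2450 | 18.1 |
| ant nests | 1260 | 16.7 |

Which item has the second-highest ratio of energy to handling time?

berries

Profitability E/h (kJ/min): berries = 1320/15.4 = 85.7, spawning salmon = 550/12.2 = 45.1, roots = 2450/18.1 = 135, ant nests = 1260/16.7 = 75.4.
Ranked: roots > berries > ant nests > spawning salmon.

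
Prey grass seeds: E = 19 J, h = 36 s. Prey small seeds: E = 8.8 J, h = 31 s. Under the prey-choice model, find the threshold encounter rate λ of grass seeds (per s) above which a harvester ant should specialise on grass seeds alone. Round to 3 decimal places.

The zero-one rule: include small seeds iff E₂/h₂ > λE₁/(1+λh₁). Equality gives the switch point.
λE₁h₂ = E₂ + λE₂h₁ ⇒ λ = E₂/(E₁h₂ − E₂h₁) = 8.8/(589 − 316.8) = 0.03233 per s.

0.032 per s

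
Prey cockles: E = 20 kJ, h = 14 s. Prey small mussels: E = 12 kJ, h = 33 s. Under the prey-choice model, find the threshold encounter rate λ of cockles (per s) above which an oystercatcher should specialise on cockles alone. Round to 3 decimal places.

Drop small mussels once their profitability E₂/h₂ falls below the rate achievable on cockles alone: E₂/h₂ = λE₁/(1 + λh₁).
Solve for λ: λE₁h₂ = E₂(1 + λh₁) → λ(E₁h₂ − E₂h₁) = E₂ → λ = E₂/(E₁h₂ − E₂h₁).
λ = 12/(20×33 − 12×14) = 12/492 = 0.02439 per s.

0.024 per s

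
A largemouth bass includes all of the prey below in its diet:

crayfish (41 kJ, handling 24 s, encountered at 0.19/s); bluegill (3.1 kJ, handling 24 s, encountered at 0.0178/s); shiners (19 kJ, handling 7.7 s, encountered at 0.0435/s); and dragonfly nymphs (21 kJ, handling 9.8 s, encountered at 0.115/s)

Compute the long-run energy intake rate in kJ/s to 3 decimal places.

R = Σλ_iE_i / (1 + Σλ_ih_i)
Numerator: 0.19×41 + 0.0178×3.1 + 0.0435×19 + 0.115×21 = 11.09
Denominator: 1 + 0.19×24 + 0.0178×24 + 0.0435×7.7 + 0.115×9.8 = 7.449
R = 11.09/7.449 = 1.488 kJ/s

1.488 kJ/s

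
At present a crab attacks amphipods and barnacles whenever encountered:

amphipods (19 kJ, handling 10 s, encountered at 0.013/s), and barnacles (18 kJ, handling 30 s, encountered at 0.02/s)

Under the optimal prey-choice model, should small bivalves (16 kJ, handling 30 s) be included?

Yes

On amphipods and barnacles alone, R = ΣλE/(1+Σλh) = 0.607/1.73 = 0.3509 kJ/s.
Profitability of small bivalves: 16/30 = 0.5333 kJ/s.
0.5333 > 0.3509, so adding small bivalves raises the average — include it.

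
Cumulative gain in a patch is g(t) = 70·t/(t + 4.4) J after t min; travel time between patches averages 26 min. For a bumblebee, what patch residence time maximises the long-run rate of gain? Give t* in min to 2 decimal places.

By the marginal value theorem, leave when the instantaneous gain rate g'(t) equals the habitat-wide average g(t)/(T + t).
g'(t) = 70·4.4/(t + 4.4)². Setting 70·4.4/(t+4.4)² = 70t/[(t+4.4)(26+t)] gives 4.4(26+t) = t(t+4.4), so t² = 4.4×26 = 114.4.
t* = √114.4 = 10.7 min.

10.70 min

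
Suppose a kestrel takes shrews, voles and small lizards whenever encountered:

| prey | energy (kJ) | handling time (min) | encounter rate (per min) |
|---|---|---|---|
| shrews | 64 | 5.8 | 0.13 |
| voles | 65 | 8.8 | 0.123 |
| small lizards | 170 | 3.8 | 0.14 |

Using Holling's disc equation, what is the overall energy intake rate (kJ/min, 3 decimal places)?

R = (0.13×64 + 0.123×65 + 0.14×170) / (1 + 0.13×5.8 + 0.123×8.8 + 0.14×3.8) = 40.12/3.368 = 11.91 kJ/min.

11.909 kJ/min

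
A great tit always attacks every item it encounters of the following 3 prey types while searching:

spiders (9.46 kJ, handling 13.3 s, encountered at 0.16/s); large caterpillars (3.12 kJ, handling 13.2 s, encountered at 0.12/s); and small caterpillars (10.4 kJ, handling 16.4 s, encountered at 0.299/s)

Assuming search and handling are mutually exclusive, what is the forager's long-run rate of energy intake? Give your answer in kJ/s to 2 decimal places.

0.52 kJ/s

R = (0.16×9.46 + 0.12×3.12 + 0.299×10.4) / (1 + 0.16×13.3 + 0.12×13.2 + 0.299×16.4) = 4.998/9.616 = 0.5197 kJ/s.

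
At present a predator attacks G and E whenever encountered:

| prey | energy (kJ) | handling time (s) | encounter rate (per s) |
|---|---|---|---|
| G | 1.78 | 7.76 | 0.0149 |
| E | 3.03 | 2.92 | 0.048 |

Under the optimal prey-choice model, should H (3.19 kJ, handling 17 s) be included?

Yes

On G and E alone, R = ΣλE/(1+Σλh) = 0.172/1.256 = 0.1369 kJ/s.
Profitability of H: 3.19/17 = 0.1876 kJ/s.
Since 0.1876 > R, including H increases the long-run rate.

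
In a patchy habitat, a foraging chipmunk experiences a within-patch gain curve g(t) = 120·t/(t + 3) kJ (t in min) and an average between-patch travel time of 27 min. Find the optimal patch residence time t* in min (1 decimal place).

9.0 min

By the marginal value theorem, leave when the instantaneous gain rate g'(t) equals the habitat-wide average g(t)/(T + t).
g'(t) = 120·3/(t + 3)². Setting 120·3/(t+3)² = 120t/[(t+3)(27+t)] gives 3(27+t) = t(t+3), so t² = 3×27 = 81.
t* = √81 = 9 min.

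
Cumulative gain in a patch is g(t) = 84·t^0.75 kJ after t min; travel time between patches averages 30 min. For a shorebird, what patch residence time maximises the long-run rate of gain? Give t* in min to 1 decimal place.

90.0 min

By the marginal value theorem, leave when the instantaneous gain rate g'(t) equals the habitat-wide average g(t)/(T + t).
g'(t) = 0.75·84·t^-0.25. Setting 0.75·84·t^-0.25 = 84·t^0.75/(30+t) gives 0.75(30+t) = t, so 0.25·t = 0.75×30.
t* = 0.75×30/0.25 = 90 min.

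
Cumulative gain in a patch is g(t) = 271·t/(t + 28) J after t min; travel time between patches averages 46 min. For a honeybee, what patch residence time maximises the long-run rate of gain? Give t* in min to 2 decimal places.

35.89 min

By the marginal value theorem, leave when the instantaneous gain rate g'(t) equals the habitat-wide average g(t)/(T + t).
g'(t) = 271·28/(t + 28)². Setting 271·28/(t+28)² = 271t/[(t+28)(46+t)] gives 28(46+t) = t(t+28), so t² = 28×46 = 1288.
t* = √1288 = 35.89 min.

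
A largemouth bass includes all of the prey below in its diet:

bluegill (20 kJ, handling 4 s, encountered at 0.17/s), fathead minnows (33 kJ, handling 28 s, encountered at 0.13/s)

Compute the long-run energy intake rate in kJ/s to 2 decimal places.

R = Σλ_iE_i / (1 + Σλ_ih_i)
Numerator: 0.17×20 + 0.13×33 = 7.69
Denominator: 1 + 0.17×4 + 0.13×28 = 5.32
R = 7.69/5.32 = 1.445 kJ/s

1.45 kJ/s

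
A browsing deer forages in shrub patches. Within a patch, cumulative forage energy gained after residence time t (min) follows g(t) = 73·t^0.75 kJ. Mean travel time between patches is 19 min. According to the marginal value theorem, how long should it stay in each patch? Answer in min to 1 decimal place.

Optimal t* satisfies g'(t*) = g(t*)/(T + t*).
g'(t) = 0.75·73·t^-0.25. Setting 0.75·73·t^-0.25 = 73·t^0.75/(19+t) gives 0.75(19+t) = t, so 0.25·t = 0.75×19.
t* = 0.75×19/0.25 = 57 min.

57.0 min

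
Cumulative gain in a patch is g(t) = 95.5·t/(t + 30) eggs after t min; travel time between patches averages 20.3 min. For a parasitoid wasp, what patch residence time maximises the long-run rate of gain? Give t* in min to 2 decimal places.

By the marginal value theorem, leave when the instantaneous gain rate g'(t) equals the habitat-wide average g(t)/(T + t).
g'(t) = 95.5·30/(t + 30)². Setting 95.5·30/(t+30)² = 95.5t/[(t+30)(20.3+t)] gives 30(20.3+t) = t(t+30), so t² = 30×20.3 = 609.
t* = √609 = 24.68 min.

24.68 min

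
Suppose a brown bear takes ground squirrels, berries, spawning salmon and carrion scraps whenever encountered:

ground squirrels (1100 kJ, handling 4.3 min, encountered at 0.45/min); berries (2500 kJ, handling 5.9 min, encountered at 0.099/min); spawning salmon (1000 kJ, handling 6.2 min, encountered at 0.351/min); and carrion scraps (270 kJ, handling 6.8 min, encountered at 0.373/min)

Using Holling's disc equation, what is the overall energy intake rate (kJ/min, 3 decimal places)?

145.075 kJ/min

Energy encountered per unit search time: 0.45×1100 + 0.099×2500 + 0.351×1000 + 0.373×270 = 1194 kJ/min.
Handling time per unit search time: 0.45×4.3 + 0.099×5.9 + 0.351×6.2 + 0.373×6.8 = 7.232.
Rate = 1194/(1 + 7.232) = 145.1 kJ/min.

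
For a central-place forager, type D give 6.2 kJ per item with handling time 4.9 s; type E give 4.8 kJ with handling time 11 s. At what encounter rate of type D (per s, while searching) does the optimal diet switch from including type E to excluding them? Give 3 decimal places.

At the threshold, the rate on type D alone equals the profitability of type E: λ·6.2/(1 + λ·4.9) = 4.8/11 = 0.4364.
Rearranging, λ(6.2 − 0.4364×4.9) = 0.4364, so λ = 0.4364/4.062 = 0.1074 per s.

0.107 per s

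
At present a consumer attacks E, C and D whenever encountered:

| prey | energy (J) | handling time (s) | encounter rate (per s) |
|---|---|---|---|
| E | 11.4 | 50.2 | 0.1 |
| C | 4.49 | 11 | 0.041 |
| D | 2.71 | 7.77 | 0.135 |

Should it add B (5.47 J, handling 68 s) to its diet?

On E, C and D alone, R = ΣλE/(1+Σλh) = 1.69/7.52 = 0.2247 J/s.
Profitability of B: 5.47/68 = 0.08044 J/s.
0.08044 < 0.2247, so adding B would lower the average — exclude it.

No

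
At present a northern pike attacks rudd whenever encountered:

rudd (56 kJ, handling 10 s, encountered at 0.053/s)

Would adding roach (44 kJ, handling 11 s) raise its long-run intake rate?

On rudd alone, R = ΣλE/(1+Σλh) = 2.968/1.53 = 1.94 kJ/s.
Profitability of roach: 44/11 = 4 kJ/s.
Since 4 > R, including roach increases the long-run rate.

Yes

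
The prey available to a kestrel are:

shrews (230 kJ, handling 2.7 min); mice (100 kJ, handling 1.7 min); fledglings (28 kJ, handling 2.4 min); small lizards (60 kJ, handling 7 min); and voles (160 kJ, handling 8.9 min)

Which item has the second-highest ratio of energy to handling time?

mice

In descending order of E/h:
shrews: 230/2.7 = 85.2 kJ/min
mice: 100/1.7 = 58.8 kJ/min
voles: 160/8.9 = 18 kJ/min
fledglings: 28/2.4 = 11.7 kJ/min
small lizards: 60/7 = 8.57 kJ/min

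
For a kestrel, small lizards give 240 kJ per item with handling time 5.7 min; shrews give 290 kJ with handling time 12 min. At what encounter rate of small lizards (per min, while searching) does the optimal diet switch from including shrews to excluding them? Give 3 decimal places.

At the threshold, the rate on small lizards alone equals the profitability of shrews: λ·240/(1 + λ·5.7) = 290/12 = 24.17.
Rearranging, λ(240 − 24.17×5.7) = 24.17, so λ = 24.17/102.2 = 0.2363 per min.

0.236 per min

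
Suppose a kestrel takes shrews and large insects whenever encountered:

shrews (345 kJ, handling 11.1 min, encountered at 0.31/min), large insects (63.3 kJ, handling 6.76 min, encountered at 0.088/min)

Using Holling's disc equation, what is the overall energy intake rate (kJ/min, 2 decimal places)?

R = (0.31×345 + 0.088×63.3) / (1 + 0.31×11.1 + 0.088×6.76) = 112.5/5.036 = 22.34 kJ/min.

22.34 kJ/min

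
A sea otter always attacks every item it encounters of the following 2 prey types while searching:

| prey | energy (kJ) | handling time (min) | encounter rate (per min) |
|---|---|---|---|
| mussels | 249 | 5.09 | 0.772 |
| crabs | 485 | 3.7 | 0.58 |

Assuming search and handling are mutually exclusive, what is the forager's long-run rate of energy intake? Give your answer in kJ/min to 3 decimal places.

Energy encountered per unit search time: 0.772×249 + 0.58×485 = 473.5 kJ/min.
Handling time per unit search time: 0.772×5.09 + 0.58×3.7 = 6.075.
Rate = 473.5/(1 + 6.075) = 66.93 kJ/min.

66.925 kJ/min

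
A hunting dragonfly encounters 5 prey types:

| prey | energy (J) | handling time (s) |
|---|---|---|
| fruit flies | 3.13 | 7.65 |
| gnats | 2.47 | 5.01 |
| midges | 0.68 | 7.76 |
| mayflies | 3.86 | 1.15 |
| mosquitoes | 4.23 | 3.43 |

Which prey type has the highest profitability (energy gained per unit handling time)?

Profitability E/h (J/s): fruit flies = 3.13/7.65 = 0.409, gnats = 2.47/5.01 = 0.493, midges = 0.68/7.76 = 0.0876, mayflies = 3.86/1.15 = 3.36, mosquitoes = 4.23/3.43 = 1.23.
Ranked: mayflies > mosquitoes > gnats > fruit flies > midges.

mayflies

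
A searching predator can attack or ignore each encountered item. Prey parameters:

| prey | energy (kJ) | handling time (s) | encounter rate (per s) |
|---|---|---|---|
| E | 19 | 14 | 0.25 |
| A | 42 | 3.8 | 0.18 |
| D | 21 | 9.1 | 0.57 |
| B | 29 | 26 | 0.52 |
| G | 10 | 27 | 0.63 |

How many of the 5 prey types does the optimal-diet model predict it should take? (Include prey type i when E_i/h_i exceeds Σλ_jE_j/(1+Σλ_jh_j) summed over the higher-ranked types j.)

1

Profitabilities (E/h, kJ/s): A 11.1, D 2.31, E 1.36, B 1.12, G 0.37. Add prey in this order while the next type's profitability exceeds the intake rate on those already taken.
Rate on top 1: 4.489. D: 2.31 < 4.489 → exclude; stop.
Optimal diet: A — 1 of 5 types.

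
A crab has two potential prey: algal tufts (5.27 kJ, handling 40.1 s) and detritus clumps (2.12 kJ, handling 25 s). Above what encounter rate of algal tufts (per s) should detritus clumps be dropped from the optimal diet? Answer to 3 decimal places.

0.045 per s

The zero-one rule: include detritus clumps iff E₂/h₂ > λE₁/(1+λh₁). Equality gives the switch point.
λE₁h₂ = E₂ + λE₂h₁ ⇒ λ = E₂/(E₁h₂ − E₂h₁) = 2.12/(131.8 − 85.01) = 0.04536 per s.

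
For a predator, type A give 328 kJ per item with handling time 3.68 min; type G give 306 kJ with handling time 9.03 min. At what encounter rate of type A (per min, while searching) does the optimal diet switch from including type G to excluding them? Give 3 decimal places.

0.167 per min

Drop type G once their profitability E₂/h₂ falls below the rate achievable on type A alone: E₂/h₂ = λE₁/(1 + λh₁).
Solve for λ: λE₁h₂ = E₂(1 + λh₁) → λ(E₁h₂ − E₂h₁) = E₂ → λ = E₂/(E₁h₂ − E₂h₁).
λ = 306/(328×9.03 − 306×3.68) = 306/1836 = 0.1667 per min.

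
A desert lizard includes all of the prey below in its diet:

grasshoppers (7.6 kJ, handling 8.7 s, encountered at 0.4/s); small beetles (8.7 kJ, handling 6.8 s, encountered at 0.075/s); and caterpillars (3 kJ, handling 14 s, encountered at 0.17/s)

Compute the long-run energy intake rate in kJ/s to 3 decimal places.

0.570 kJ/s

Energy encountered per unit search time: 0.4×7.6 + 0.075×8.7 + 0.17×3 = 4.202 kJ/s.
Handling time per unit search time: 0.4×8.7 + 0.075×6.8 + 0.17×14 = 6.37.
Rate = 4.202/(1 + 6.37) = 0.5702 kJ/s.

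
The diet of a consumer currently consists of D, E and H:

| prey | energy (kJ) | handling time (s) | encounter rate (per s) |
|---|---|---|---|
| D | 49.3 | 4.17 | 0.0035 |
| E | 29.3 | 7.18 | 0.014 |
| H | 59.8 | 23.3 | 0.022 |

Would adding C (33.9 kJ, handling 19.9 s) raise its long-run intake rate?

Yes

On D, E and H alone, R = ΣλE/(1+Σλh) = 1.898/1.628 = 1.166 kJ/s.
C: E/h = 33.9/19.9 = 1.704 kJ/s.
Since 1.704 > R, including C increases the long-run rate.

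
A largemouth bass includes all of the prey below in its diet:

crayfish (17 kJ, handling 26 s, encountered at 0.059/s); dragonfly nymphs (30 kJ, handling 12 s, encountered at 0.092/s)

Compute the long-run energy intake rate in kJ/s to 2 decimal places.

R = (0.059×17 + 0.092×30) / (1 + 0.059×26 + 0.092×12) = 3.763/3.638 = 1.034 kJ/s.

1.03 kJ/s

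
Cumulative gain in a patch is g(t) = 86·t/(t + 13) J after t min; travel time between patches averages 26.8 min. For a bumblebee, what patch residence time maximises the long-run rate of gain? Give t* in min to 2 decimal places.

18.67 min

By the marginal value theorem, leave when the instantaneous gain rate g'(t) equals the habitat-wide average g(t)/(T + t).
g'(t) = 86·13/(t + 13)². Setting 86·13/(t+13)² = 86t/[(t+13)(26.8+t)] gives 13(26.8+t) = t(t+13), so t² = 13×26.8 = 348.4.
t* = √348.4 = 18.67 min.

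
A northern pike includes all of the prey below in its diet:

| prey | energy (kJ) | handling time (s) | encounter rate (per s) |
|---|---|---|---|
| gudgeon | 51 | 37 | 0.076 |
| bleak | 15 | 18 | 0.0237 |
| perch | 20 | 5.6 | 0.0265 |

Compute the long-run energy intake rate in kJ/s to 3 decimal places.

R = Σλ_iE_i / (1 + Σλ_ih_i)
Numerator: 0.076×51 + 0.0237×15 + 0.0265×20 = 4.761
Denominator: 1 + 0.076×37 + 0.0237×18 + 0.0265×5.6 = 4.387
R = 4.761/4.387 = 1.085 kJ/s

1.085 kJ/s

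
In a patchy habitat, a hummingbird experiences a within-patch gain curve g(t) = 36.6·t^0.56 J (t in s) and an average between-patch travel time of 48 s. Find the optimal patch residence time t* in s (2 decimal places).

61.09 s

By the marginal value theorem, leave when the instantaneous gain rate g'(t) equals the habitat-wide average g(t)/(T + t).
g'(t) = 0.56·36.6·t^-0.44. Setting 0.56·36.6·t^-0.44 = 36.6·t^0.56/(48+t) gives 0.56(48+t) = t, so 0.44·t = 0.56×48.
t* = 0.56×48/0.44 = 61.09 s.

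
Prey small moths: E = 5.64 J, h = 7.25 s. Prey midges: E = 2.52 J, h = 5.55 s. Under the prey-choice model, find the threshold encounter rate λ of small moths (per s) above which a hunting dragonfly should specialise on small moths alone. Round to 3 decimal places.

0.193 per s

Drop midges once their profitability E₂/h₂ falls below the rate achievable on small moths alone: E₂/h₂ = λE₁/(1 + λh₁).
Solve for λ: λE₁h₂ = E₂(1 + λh₁) → λ(E₁h₂ − E₂h₁) = E₂ → λ = E₂/(E₁h₂ − E₂h₁).
λ = 2.52/(5.64×5.55 − 2.52×7.25) = 2.52/13.03 = 0.1934 per s.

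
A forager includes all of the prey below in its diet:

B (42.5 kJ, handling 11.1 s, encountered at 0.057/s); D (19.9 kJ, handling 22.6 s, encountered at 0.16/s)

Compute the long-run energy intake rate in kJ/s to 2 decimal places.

1.07 kJ/s

Energy encountered per unit search time: 0.057×42.5 + 0.16×19.9 = 5.606 kJ/s.
Handling time per unit search time: 0.057×11.1 + 0.16×22.6 = 4.249.
Rate = 5.606/(1 + 4.249) = 1.068 kJ/s.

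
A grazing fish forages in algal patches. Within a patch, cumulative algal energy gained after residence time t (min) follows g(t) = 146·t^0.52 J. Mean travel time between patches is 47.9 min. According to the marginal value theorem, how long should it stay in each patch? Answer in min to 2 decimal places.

51.89 min

Maximise g(t)/(T+t): set derivative to zero → g'(t)(T+t) = g(t).
g'(t) = 0.52·146·t^-0.48. Setting 0.52·146·t^-0.48 = 146·t^0.52/(47.9+t) gives 0.52(47.9+t) = t, so 0.48·t = 0.52×47.9.
t* = 0.52×47.9/0.48 = 51.89 min.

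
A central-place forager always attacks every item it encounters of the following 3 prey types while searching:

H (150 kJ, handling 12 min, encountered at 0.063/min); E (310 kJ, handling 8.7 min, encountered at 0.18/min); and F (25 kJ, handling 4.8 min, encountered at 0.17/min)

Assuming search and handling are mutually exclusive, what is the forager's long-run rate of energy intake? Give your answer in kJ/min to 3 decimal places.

R = (0.063×150 + 0.18×310 + 0.17×25) / (1 + 0.063×12 + 0.18×8.7 + 0.17×4.8) = 69.5/4.138 = 16.8 kJ/min.

16.796 kJ/min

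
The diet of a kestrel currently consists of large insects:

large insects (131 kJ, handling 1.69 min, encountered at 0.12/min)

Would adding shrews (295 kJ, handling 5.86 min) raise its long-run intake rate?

Yes

Intake rate on the current diet: R = (0.12×131) / (1 + 0.12×1.69) = 15.72/1.203 = 13.07 kJ/min.
shrews: E/h = 295/5.86 = 50.34 kJ/min.
Since 50.34 > R, including shrews increases the long-run rate.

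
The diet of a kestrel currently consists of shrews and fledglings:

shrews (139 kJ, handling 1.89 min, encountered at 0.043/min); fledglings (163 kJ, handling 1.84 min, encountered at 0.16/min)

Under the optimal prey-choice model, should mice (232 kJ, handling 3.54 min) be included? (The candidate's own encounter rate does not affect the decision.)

On shrews and fledglings alone, R = ΣλE/(1+Σλh) = 32.06/1.376 = 23.3 kJ/min.
Profitability of mice: 232/3.54 = 65.54 kJ/min.
65.54 > 23.3, so adding mice raises the average — include it.

Yes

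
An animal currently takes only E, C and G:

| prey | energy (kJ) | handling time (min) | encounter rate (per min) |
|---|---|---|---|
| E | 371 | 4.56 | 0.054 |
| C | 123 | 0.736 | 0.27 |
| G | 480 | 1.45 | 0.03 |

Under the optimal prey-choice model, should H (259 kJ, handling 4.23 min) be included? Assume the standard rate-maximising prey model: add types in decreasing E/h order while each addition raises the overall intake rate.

On E, C and G alone, R = ΣλE/(1+Σλh) = 67.64/1.488 = 45.45 kJ/min.
Profitability of H: 259/4.23 = 61.23 kJ/min.
Since 61.23 > R, including H increases the long-run rate.

Yes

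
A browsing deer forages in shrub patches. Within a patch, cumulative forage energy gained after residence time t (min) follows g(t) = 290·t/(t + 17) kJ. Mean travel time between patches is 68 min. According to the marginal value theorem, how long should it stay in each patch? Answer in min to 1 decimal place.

34.0 min

Optimal t* satisfies g'(t*) = g(t*)/(T + t*).
g'(t) = 290·17/(t + 17)². Setting 290·17/(t+17)² = 290t/[(t+17)(68+t)] gives 17(68+t) = t(t+17), so t² = 17×68 = 1156.
t* = √1156 = 34 min.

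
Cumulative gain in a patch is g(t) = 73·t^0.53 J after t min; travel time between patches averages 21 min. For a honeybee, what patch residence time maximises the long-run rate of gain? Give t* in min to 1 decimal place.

By the marginal value theorem, leave when the instantaneous gain rate g'(t) equals the habitat-wide average g(t)/(T + t).
g'(t) = 0.53·73·t^-0.47. Setting 0.53·73·t^-0.47 = 73·t^0.53/(21+t) gives 0.53(21+t) = t, so 0.47·t = 0.53×21.
t* = 0.53×21/0.47 = 23.68 min.

23.7 min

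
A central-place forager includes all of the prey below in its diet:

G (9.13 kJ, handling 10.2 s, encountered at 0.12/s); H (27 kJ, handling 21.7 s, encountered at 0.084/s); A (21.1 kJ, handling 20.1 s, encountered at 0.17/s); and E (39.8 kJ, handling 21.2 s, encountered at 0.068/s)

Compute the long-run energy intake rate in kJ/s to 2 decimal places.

1.08 kJ/s

R = Σλ_iE_i / (1 + Σλ_ih_i)
Numerator: 0.12×9.13 + 0.084×27 + 0.17×21.1 + 0.068×39.8 = 9.657
Denominator: 1 + 0.12×10.2 + 0.084×21.7 + 0.17×20.1 + 0.068×21.2 = 8.905
R = 9.657/8.905 = 1.084 kJ/s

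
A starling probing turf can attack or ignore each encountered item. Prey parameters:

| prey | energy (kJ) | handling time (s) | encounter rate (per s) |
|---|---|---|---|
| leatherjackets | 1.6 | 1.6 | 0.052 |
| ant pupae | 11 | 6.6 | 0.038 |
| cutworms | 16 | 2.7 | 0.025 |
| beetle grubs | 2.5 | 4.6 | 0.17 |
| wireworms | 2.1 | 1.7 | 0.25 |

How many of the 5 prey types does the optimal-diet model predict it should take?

E/h in descending order: cutworms 5.93, ant pupae 1.67, wireworms 1.24, leatherjackets 1, beetle grubs 0.543 kJ/s. The optimal diet is the largest prefix of this list for which every included type satisfies E_i/h_i > R on the types above it.
Rate on top 1: 0.3747. ant pupae: 1.67 > 0.3747 → include.
Rate on top 2: 0.6205. wireworms: 1.24 > 0.6205 → include.
Rate on top 3: 0.7704. leatherjackets: 1 > 0.7704 → include.
Rate on top 4: 0.7808. beetle grubs: 0.543 < 0.7808 → exclude; stop.
Optimal diet: cutworms, ant pupae, wireworms, leatherjackets — 4 of 5 types.

4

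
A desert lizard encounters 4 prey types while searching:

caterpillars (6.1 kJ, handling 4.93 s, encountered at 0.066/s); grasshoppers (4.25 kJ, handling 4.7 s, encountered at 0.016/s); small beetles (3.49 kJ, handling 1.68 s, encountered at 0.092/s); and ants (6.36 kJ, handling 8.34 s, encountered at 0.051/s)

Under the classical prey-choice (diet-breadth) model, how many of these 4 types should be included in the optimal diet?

4

E/h in descending order: small beetles 2.08, caterpillars 1.24, grasshoppers 0.904, ants 0.763 kJ/s. The optimal diet is the largest prefix of this list for which every included type satisfies E_i/h_i > R on the types above it.
Rate on top 1: 0.2781. caterpillars: 1.24 > 0.2781 → include.
Rate on top 2: 0.489. grasshoppers: 0.904 > 0.489 → include.
Rate on top 3: 0.5091. ants: 0.763 > 0.5091 → include.
Optimal diet: small beetles, caterpillars, grasshoppers, ants — 4 of 4 types.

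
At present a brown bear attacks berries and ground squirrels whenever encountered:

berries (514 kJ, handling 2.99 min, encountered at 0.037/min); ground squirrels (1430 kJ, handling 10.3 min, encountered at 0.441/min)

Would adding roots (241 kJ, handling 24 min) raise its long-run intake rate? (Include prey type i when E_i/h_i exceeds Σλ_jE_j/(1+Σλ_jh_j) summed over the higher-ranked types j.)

No

Current rate: (0.037×514 + 0.441×1430)/(1 + 0.037×2.99 + 0.441×10.3) = 114.9 kJ/min.
Profitability of roots: 241/24 = 10.04 kJ/min.
10.04 < 114.9, so adding roots would lower the average — exclude it.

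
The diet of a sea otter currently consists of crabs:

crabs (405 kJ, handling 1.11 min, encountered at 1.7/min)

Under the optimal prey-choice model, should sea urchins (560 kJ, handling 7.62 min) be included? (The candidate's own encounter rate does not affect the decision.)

Current rate: (1.7×405)/(1 + 1.7×1.11) = 238.5 kJ/min.
Profitability of sea urchins: 560/7.62 = 73.49 kJ/min.
73.49 < 238.5, so adding sea urchins would lower the average — exclude it.

No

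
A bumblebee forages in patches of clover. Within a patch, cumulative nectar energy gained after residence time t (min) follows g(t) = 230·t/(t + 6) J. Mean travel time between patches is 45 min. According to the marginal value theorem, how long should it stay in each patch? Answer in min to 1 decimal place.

Maximise g(t)/(T+t): set derivative to zero → g'(t)(T+t) = g(t).
g'(t) = 230·6/(t + 6)². Setting 230·6/(t+6)² = 230t/[(t+6)(45+t)] gives 6(45+t) = t(t+6), so t² = 6×45 = 270.
t* = √270 = 16.43 min.

16.4 min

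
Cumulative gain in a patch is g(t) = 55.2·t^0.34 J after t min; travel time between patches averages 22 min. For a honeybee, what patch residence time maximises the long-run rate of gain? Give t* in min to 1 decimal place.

Maximise g(t)/(T+t): set derivative to zero → g'(t)(T+t) = g(t).
g'(t) = 0.34·55.2·t^-0.66. Setting 0.34·55.2·t^-0.66 = 55.2·t^0.34/(22+t) gives 0.34(22+t) = t, so 0.66·t = 0.34×22.
t* = 0.34×22/0.66 = 11.33 min.

11.3 min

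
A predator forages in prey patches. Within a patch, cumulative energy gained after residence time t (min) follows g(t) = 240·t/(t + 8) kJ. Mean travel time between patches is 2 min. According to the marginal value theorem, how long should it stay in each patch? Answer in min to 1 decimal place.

By the marginal value theorem, leave when the instantaneous gain rate g'(t) equals the habitat-wide average g(t)/(T + t).
g'(t) = 240·8/(t + 8)². Setting 240·8/(t+8)² = 240t/[(t+8)(2+t)] gives 8(2+t) = t(t+8), so t² = 8×2 = 16.
t* = √16 = 4 min.

4.0 min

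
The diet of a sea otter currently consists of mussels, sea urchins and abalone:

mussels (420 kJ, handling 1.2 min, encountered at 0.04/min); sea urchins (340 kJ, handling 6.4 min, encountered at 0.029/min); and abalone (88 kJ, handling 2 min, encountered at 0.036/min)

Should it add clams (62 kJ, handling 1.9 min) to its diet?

Intake rate on the current diet: R = (0.04×420 + 0.029×340 + 0.036×88) / (1 + 0.04×1.2 + 0.029×6.4 + 0.036×2) = 29.83/1.306 = 22.85 kJ/min.
Profitability of clams: 62/1.9 = 32.63 kJ/min.
Since 32.63 > R, including clams increases the long-run rate.

Yes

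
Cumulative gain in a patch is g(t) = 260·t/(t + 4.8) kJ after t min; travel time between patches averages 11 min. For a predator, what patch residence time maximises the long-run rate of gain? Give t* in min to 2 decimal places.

By the marginal value theorem, leave when the instantaneous gain rate g'(t) equals the habitat-wide average g(t)/(T + t).
g'(t) = 260·4.8/(t + 4.8)². Setting 260·4.8/(t+4.8)² = 260t/[(t+4.8)(11+t)] gives 4.8(11+t) = t(t+4.8), so t² = 4.8×11 = 52.8.
t* = √52.8 = 7.266 min.

7.27 min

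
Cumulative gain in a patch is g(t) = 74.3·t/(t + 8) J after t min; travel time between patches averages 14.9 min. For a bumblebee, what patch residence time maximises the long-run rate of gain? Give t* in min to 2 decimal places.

10.92 min

Optimal t* satisfies g'(t*) = g(t*)/(T + t*).
g'(t) = 74.3·8/(t + 8)². Setting 74.3·8/(t+8)² = 74.3t/[(t+8)(14.9+t)] gives 8(14.9+t) = t(t+8), so t² = 8×14.9 = 119.2.
t* = √119.2 = 10.92 min.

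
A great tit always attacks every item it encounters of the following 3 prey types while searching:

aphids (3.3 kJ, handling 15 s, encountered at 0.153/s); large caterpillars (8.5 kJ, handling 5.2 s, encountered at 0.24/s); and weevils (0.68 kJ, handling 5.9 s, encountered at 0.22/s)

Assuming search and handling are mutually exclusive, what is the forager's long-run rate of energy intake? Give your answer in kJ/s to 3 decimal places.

0.461 kJ/s

Energy encountered per unit search time: 0.153×3.3 + 0.24×8.5 + 0.22×0.68 = 2.695 kJ/s.
Handling time per unit search time: 0.153×15 + 0.24×5.2 + 0.22×5.9 = 4.841.
Rate = 2.695/(1 + 4.841) = 0.4613 kJ/s.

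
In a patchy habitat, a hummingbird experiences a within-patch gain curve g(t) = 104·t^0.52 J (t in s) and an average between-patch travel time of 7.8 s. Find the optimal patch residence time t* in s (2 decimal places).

Optimal t* satisfies g'(t*) = g(t*)/(T + t*).
g'(t) = 0.52·104·t^-0.48. Setting 0.52·104·t^-0.48 = 104·t^0.52/(7.8+t) gives 0.52(7.8+t) = t, so 0.48·t = 0.52×7.8.
t* = 0.52×7.8/0.48 = 8.45 s.

8.45 s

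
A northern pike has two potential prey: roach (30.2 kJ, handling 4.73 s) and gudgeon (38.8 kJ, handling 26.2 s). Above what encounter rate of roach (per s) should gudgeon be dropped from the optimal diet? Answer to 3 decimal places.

The zero-one rule: include gudgeon iff E₂/h₂ > λE₁/(1+λh₁). Equality gives the switch point.
λE₁h₂ = E₂ + λE₂h₁ ⇒ λ = E₂/(E₁h₂ − E₂h₁) = 38.8/(791.2 − 183.5) = 0.06385 per s.

0.064 per s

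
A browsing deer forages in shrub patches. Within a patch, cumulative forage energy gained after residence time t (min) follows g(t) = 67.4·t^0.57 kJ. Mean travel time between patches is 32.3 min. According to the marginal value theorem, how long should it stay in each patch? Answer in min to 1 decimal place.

42.8 min

By the marginal value theorem, leave when the instantaneous gain rate g'(t) equals the habitat-wide average g(t)/(T + t).
g'(t) = 0.57·67.4·t^-0.43. Setting 0.57·67.4·t^-0.43 = 67.4·t^0.57/(32.3+t) gives 0.57(32.3+t) = t, so 0.43·t = 0.57×32.3.
t* = 0.57×32.3/0.43 = 42.82 min.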